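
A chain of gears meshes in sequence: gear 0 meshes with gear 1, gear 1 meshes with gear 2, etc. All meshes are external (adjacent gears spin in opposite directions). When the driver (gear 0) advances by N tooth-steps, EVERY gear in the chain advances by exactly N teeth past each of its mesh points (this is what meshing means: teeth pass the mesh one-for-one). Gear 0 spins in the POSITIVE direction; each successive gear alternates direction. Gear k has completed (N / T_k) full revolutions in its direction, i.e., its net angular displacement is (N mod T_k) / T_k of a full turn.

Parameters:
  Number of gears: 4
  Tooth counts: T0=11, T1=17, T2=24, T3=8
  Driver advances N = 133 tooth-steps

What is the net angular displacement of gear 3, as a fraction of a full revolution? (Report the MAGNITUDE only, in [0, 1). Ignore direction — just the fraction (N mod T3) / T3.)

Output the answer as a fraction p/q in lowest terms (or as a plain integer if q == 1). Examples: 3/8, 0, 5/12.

Chain of 4 gears, tooth counts: [11, 17, 24, 8]
  gear 0: T0=11, direction=positive, advance = 133 mod 11 = 1 teeth = 1/11 turn
  gear 1: T1=17, direction=negative, advance = 133 mod 17 = 14 teeth = 14/17 turn
  gear 2: T2=24, direction=positive, advance = 133 mod 24 = 13 teeth = 13/24 turn
  gear 3: T3=8, direction=negative, advance = 133 mod 8 = 5 teeth = 5/8 turn
Gear 3: 133 mod 8 = 5
Fraction = 5 / 8 = 5/8 (gcd(5,8)=1) = 5/8

Answer: 5/8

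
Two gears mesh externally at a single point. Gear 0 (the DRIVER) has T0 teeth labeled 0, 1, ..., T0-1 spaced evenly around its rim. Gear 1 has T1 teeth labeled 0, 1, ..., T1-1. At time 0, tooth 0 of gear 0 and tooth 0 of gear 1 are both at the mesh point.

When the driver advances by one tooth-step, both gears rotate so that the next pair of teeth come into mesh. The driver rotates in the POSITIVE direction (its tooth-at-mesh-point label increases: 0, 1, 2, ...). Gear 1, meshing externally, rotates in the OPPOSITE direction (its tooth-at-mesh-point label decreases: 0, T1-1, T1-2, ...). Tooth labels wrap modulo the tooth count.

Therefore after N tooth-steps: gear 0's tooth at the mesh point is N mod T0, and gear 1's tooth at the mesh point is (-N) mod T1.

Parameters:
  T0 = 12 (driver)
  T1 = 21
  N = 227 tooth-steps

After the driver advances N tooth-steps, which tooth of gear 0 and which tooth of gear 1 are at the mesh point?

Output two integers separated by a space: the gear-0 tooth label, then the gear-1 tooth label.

Gear 0 (driver, T0=12): tooth at mesh = N mod T0
  227 = 18 * 12 + 11, so 227 mod 12 = 11
  gear 0 tooth = 11
Gear 1 (driven, T1=21): tooth at mesh = (-N) mod T1
  227 = 10 * 21 + 17, so 227 mod 21 = 17
  (-227) mod 21 = (-17) mod 21 = 21 - 17 = 4
Mesh after 227 steps: gear-0 tooth 11 meets gear-1 tooth 4

Answer: 11 4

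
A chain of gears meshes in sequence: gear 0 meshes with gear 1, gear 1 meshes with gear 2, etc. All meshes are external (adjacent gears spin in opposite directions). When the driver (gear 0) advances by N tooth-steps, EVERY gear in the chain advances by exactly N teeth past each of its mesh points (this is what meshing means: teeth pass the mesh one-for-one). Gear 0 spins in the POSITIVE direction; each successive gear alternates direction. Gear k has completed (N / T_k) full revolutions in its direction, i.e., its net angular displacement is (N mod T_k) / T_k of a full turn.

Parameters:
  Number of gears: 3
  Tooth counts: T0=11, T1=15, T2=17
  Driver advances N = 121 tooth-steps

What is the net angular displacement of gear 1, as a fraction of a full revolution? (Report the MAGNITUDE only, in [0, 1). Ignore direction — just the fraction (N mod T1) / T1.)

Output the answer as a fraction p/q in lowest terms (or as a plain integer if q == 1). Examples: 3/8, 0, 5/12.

Answer: 1/15

Derivation:
Chain of 3 gears, tooth counts: [11, 15, 17]
  gear 0: T0=11, direction=positive, advance = 121 mod 11 = 0 teeth = 0/11 turn
  gear 1: T1=15, direction=negative, advance = 121 mod 15 = 1 teeth = 1/15 turn
  gear 2: T2=17, direction=positive, advance = 121 mod 17 = 2 teeth = 2/17 turn
Gear 1: 121 mod 15 = 1
Fraction = 1 / 15 = 1/15 (gcd(1,15)=1) = 1/15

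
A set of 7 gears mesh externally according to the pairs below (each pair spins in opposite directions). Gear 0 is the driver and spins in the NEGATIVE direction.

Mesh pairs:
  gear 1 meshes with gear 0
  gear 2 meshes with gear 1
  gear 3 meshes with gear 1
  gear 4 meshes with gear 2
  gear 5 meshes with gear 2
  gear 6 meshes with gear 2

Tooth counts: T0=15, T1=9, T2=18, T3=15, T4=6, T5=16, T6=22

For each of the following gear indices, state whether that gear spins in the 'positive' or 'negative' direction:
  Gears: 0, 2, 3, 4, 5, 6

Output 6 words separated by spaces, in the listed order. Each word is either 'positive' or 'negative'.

Answer: negative negative negative positive positive positive

Derivation:
Gear 0 (driver): negative (depth 0)
  gear 1: meshes with gear 0 -> depth 1 -> positive (opposite of gear 0)
  gear 2: meshes with gear 1 -> depth 2 -> negative (opposite of gear 1)
  gear 3: meshes with gear 1 -> depth 2 -> negative (opposite of gear 1)
  gear 4: meshes with gear 2 -> depth 3 -> positive (opposite of gear 2)
  gear 5: meshes with gear 2 -> depth 3 -> positive (opposite of gear 2)
  gear 6: meshes with gear 2 -> depth 3 -> positive (opposite of gear 2)
Queried indices 0, 2, 3, 4, 5, 6 -> negative, negative, negative, positive, positive, positive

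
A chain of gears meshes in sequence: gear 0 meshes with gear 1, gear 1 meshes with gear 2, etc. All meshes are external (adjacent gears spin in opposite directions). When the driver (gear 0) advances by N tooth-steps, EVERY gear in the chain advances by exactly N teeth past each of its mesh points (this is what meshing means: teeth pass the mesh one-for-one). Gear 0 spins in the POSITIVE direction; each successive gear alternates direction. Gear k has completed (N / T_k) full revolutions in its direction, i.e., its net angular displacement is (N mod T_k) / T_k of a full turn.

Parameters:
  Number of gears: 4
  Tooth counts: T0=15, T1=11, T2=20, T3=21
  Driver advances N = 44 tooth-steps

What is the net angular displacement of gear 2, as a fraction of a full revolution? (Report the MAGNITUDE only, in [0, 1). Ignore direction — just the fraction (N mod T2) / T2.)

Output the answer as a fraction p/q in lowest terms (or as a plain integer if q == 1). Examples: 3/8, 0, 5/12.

Chain of 4 gears, tooth counts: [15, 11, 20, 21]
  gear 0: T0=15, direction=positive, advance = 44 mod 15 = 14 teeth = 14/15 turn
  gear 1: T1=11, direction=negative, advance = 44 mod 11 = 0 teeth = 0/11 turn
  gear 2: T2=20, direction=positive, advance = 44 mod 20 = 4 teeth = 4/20 turn
  gear 3: T3=21, direction=negative, advance = 44 mod 21 = 2 teeth = 2/21 turn
Gear 2: 44 mod 20 = 4
Fraction = 4 / 20 = 1/5 (gcd(4,20)=4) = 1/5

Answer: 1/5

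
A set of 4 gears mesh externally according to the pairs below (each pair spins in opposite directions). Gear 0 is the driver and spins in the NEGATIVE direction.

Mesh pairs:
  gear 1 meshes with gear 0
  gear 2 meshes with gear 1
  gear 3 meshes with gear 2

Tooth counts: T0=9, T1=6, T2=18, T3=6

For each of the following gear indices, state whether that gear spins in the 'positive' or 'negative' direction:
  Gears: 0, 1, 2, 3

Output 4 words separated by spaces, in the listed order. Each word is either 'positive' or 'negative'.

Gear 0 (driver): negative (depth 0)
  gear 1: meshes with gear 0 -> depth 1 -> positive (opposite of gear 0)
  gear 2: meshes with gear 1 -> depth 2 -> negative (opposite of gear 1)
  gear 3: meshes with gear 2 -> depth 3 -> positive (opposite of gear 2)
Queried indices 0, 1, 2, 3 -> negative, positive, negative, positive

Answer: negative positive negative positive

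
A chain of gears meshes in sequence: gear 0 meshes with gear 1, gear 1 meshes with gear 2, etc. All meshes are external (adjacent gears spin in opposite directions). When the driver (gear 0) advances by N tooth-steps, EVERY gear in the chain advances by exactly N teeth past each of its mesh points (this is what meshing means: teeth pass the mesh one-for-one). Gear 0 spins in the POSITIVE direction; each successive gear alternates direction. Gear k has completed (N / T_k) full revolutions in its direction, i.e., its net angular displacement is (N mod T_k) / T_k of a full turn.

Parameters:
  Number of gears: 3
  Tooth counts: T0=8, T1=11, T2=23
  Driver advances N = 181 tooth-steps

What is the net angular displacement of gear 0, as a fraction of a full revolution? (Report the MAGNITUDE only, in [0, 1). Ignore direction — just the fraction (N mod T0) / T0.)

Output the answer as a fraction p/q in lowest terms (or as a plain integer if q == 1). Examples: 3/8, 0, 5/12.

Answer: 5/8

Derivation:
Chain of 3 gears, tooth counts: [8, 11, 23]
  gear 0: T0=8, direction=positive, advance = 181 mod 8 = 5 teeth = 5/8 turn
  gear 1: T1=11, direction=negative, advance = 181 mod 11 = 5 teeth = 5/11 turn
  gear 2: T2=23, direction=positive, advance = 181 mod 23 = 20 teeth = 20/23 turn
Gear 0: 181 mod 8 = 5
Fraction = 5 / 8 = 5/8 (gcd(5,8)=1) = 5/8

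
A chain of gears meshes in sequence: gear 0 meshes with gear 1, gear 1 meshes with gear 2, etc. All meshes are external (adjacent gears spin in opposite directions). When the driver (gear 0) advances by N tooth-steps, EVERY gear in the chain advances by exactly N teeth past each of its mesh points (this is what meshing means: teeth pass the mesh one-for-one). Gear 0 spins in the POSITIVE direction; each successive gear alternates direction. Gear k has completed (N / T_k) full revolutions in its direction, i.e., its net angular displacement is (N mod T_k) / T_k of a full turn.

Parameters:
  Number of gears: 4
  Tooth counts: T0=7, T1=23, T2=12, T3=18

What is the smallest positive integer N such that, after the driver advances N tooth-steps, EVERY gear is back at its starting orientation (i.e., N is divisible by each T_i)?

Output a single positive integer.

Answer: 5796

Derivation:
Gear k returns to start when N is a multiple of T_k.
All gears at start simultaneously when N is a common multiple of [7, 23, 12, 18]; the smallest such N is lcm(7, 23, 12, 18).
Start: lcm = T0 = 7
Fold in T1=23: gcd(7, 23) = 1; lcm(7, 23) = 7 * 23 / 1 = 161 / 1 = 161
Fold in T2=12: gcd(161, 12) = 1; lcm(161, 12) = 161 * 12 / 1 = 1932 / 1 = 1932
Fold in T3=18: gcd(1932, 18) = 6; lcm(1932, 18) = 1932 * 18 / 6 = 34776 / 6 = 5796
Full cycle length = 5796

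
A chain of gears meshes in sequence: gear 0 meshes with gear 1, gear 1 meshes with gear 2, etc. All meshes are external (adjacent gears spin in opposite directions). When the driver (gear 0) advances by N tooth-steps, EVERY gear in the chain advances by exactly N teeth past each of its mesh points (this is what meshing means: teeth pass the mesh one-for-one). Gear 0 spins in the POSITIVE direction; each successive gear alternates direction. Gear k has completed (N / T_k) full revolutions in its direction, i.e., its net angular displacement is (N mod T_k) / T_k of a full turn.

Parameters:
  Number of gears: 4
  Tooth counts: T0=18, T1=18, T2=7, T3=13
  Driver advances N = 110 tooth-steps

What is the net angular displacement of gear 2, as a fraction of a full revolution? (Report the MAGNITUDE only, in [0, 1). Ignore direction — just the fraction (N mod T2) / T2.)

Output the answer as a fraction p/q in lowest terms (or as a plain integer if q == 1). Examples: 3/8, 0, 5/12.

Chain of 4 gears, tooth counts: [18, 18, 7, 13]
  gear 0: T0=18, direction=positive, advance = 110 mod 18 = 2 teeth = 2/18 turn
  gear 1: T1=18, direction=negative, advance = 110 mod 18 = 2 teeth = 2/18 turn
  gear 2: T2=7, direction=positive, advance = 110 mod 7 = 5 teeth = 5/7 turn
  gear 3: T3=13, direction=negative, advance = 110 mod 13 = 6 teeth = 6/13 turn
Gear 2: 110 mod 7 = 5
Fraction = 5 / 7 = 5/7 (gcd(5,7)=1) = 5/7

Answer: 5/7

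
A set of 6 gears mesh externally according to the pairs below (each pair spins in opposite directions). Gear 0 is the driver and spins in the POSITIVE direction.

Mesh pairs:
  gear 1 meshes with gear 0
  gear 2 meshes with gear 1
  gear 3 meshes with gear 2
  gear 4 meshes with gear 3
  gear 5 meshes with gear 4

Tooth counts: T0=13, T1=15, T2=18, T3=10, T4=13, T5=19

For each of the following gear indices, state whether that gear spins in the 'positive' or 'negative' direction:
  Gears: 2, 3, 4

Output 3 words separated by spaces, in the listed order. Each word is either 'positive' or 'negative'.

Gear 0 (driver): positive (depth 0)
  gear 1: meshes with gear 0 -> depth 1 -> negative (opposite of gear 0)
  gear 2: meshes with gear 1 -> depth 2 -> positive (opposite of gear 1)
  gear 3: meshes with gear 2 -> depth 3 -> negative (opposite of gear 2)
  gear 4: meshes with gear 3 -> depth 4 -> positive (opposite of gear 3)
  gear 5: meshes with gear 4 -> depth 5 -> negative (opposite of gear 4)
Queried indices 2, 3, 4 -> positive, negative, positive

Answer: positive negative positive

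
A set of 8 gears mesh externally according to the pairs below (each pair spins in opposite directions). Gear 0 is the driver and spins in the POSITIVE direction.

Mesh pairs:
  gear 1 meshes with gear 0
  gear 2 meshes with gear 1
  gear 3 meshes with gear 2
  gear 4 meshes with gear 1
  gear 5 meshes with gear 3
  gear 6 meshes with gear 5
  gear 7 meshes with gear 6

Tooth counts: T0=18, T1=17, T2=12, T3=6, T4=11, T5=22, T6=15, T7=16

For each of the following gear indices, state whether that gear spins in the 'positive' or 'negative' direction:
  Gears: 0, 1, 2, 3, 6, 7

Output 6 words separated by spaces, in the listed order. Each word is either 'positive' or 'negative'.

Answer: positive negative positive negative negative positive

Derivation:
Gear 0 (driver): positive (depth 0)
  gear 1: meshes with gear 0 -> depth 1 -> negative (opposite of gear 0)
  gear 2: meshes with gear 1 -> depth 2 -> positive (opposite of gear 1)
  gear 3: meshes with gear 2 -> depth 3 -> negative (opposite of gear 2)
  gear 4: meshes with gear 1 -> depth 2 -> positive (opposite of gear 1)
  gear 5: meshes with gear 3 -> depth 4 -> positive (opposite of gear 3)
  gear 6: meshes with gear 5 -> depth 5 -> negative (opposite of gear 5)
  gear 7: meshes with gear 6 -> depth 6 -> positive (opposite of gear 6)
Queried indices 0, 1, 2, 3, 6, 7 -> positive, negative, positive, negative, negative, positive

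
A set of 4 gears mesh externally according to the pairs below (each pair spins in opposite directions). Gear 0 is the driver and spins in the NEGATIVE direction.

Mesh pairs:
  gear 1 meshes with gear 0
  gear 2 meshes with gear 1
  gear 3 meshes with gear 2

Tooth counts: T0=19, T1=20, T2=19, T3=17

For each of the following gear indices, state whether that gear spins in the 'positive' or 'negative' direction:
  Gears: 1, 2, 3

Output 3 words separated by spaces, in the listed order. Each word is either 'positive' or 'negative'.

Answer: positive negative positive

Derivation:
Gear 0 (driver): negative (depth 0)
  gear 1: meshes with gear 0 -> depth 1 -> positive (opposite of gear 0)
  gear 2: meshes with gear 1 -> depth 2 -> negative (opposite of gear 1)
  gear 3: meshes with gear 2 -> depth 3 -> positive (opposite of gear 2)
Queried indices 1, 2, 3 -> positive, negative, positive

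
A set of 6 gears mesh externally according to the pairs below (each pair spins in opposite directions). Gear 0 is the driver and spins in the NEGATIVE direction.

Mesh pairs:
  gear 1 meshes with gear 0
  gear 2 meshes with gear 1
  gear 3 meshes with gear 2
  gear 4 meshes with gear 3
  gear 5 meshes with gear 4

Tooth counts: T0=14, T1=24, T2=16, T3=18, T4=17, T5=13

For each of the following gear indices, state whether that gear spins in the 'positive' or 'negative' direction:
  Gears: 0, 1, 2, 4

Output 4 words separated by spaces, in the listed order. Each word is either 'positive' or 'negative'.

Gear 0 (driver): negative (depth 0)
  gear 1: meshes with gear 0 -> depth 1 -> positive (opposite of gear 0)
  gear 2: meshes with gear 1 -> depth 2 -> negative (opposite of gear 1)
  gear 3: meshes with gear 2 -> depth 3 -> positive (opposite of gear 2)
  gear 4: meshes with gear 3 -> depth 4 -> negative (opposite of gear 3)
  gear 5: meshes with gear 4 -> depth 5 -> positive (opposite of gear 4)
Queried indices 0, 1, 2, 4 -> negative, positive, negative, negative

Answer: negative positive negative negative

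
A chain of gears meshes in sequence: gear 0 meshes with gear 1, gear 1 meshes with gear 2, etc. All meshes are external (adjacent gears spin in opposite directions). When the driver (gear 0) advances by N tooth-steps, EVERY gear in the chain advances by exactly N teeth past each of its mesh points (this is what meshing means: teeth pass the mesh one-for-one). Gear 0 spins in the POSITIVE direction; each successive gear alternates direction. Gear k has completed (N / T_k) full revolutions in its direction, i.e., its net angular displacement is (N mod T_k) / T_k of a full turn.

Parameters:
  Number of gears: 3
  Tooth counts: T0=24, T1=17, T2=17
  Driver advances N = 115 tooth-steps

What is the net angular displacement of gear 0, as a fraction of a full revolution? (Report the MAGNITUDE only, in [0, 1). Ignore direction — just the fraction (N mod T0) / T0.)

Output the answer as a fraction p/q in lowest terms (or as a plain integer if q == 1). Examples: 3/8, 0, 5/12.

Chain of 3 gears, tooth counts: [24, 17, 17]
  gear 0: T0=24, direction=positive, advance = 115 mod 24 = 19 teeth = 19/24 turn
  gear 1: T1=17, direction=negative, advance = 115 mod 17 = 13 teeth = 13/17 turn
  gear 2: T2=17, direction=positive, advance = 115 mod 17 = 13 teeth = 13/17 turn
Gear 0: 115 mod 24 = 19
Fraction = 19 / 24 = 19/24 (gcd(19,24)=1) = 19/24

Answer: 19/24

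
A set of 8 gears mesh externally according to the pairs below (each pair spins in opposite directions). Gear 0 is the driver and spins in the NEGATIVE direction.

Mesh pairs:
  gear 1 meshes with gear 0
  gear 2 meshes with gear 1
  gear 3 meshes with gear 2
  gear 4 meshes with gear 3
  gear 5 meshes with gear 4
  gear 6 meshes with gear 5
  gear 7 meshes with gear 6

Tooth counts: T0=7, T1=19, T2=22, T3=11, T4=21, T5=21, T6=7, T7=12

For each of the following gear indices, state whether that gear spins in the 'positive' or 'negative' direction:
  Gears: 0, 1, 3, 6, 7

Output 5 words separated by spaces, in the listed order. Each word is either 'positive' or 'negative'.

Answer: negative positive positive negative positive

Derivation:
Gear 0 (driver): negative (depth 0)
  gear 1: meshes with gear 0 -> depth 1 -> positive (opposite of gear 0)
  gear 2: meshes with gear 1 -> depth 2 -> negative (opposite of gear 1)
  gear 3: meshes with gear 2 -> depth 3 -> positive (opposite of gear 2)
  gear 4: meshes with gear 3 -> depth 4 -> negative (opposite of gear 3)
  gear 5: meshes with gear 4 -> depth 5 -> positive (opposite of gear 4)
  gear 6: meshes with gear 5 -> depth 6 -> negative (opposite of gear 5)
  gear 7: meshes with gear 6 -> depth 7 -> positive (opposite of gear 6)
Queried indices 0, 1, 3, 6, 7 -> negative, positive, positive, negative, positive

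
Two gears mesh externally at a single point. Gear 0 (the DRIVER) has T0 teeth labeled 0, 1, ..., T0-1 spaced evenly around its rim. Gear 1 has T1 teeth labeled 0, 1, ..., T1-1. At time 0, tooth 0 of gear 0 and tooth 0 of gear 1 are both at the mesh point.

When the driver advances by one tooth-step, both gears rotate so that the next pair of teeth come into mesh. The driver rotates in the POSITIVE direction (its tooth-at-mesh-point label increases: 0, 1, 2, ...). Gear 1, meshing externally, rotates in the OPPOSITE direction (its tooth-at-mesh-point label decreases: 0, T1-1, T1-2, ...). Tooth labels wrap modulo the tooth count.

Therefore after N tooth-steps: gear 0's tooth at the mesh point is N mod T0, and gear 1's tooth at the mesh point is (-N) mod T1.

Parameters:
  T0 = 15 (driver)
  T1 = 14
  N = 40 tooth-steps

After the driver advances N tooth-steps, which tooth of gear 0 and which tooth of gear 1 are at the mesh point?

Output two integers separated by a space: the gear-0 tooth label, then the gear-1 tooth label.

Answer: 10 2

Derivation:
Gear 0 (driver, T0=15): tooth at mesh = N mod T0
  40 = 2 * 15 + 10, so 40 mod 15 = 10
  gear 0 tooth = 10
Gear 1 (driven, T1=14): tooth at mesh = (-N) mod T1
  40 = 2 * 14 + 12, so 40 mod 14 = 12
  (-40) mod 14 = (-12) mod 14 = 14 - 12 = 2
Mesh after 40 steps: gear-0 tooth 10 meets gear-1 tooth 2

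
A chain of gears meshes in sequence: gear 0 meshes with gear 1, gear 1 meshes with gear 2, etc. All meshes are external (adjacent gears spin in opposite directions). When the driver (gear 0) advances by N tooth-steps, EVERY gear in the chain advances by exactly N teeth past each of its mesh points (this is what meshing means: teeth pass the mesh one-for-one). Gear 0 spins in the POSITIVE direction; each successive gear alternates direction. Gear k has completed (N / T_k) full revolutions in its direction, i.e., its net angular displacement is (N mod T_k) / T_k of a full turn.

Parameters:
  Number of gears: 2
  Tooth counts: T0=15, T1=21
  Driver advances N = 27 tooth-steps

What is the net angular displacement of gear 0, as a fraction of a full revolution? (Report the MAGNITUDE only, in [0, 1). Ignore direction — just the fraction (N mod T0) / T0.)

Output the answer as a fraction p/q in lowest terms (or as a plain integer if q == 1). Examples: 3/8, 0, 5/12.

Answer: 4/5

Derivation:
Chain of 2 gears, tooth counts: [15, 21]
  gear 0: T0=15, direction=positive, advance = 27 mod 15 = 12 teeth = 12/15 turn
  gear 1: T1=21, direction=negative, advance = 27 mod 21 = 6 teeth = 6/21 turn
Gear 0: 27 mod 15 = 12
Fraction = 12 / 15 = 4/5 (gcd(12,15)=3) = 4/5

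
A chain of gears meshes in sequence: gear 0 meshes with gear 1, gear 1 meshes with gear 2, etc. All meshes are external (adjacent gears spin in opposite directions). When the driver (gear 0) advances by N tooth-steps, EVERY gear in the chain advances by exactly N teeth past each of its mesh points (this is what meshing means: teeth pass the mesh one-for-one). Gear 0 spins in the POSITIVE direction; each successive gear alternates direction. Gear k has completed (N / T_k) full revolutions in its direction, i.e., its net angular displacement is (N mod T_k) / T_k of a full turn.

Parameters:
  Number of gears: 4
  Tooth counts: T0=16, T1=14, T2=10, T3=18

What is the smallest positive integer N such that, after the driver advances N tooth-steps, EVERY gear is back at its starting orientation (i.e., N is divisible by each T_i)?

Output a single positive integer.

Gear k returns to start when N is a multiple of T_k.
All gears at start simultaneously when N is a common multiple of [16, 14, 10, 18]; the smallest such N is lcm(16, 14, 10, 18).
Start: lcm = T0 = 16
Fold in T1=14: gcd(16, 14) = 2; lcm(16, 14) = 16 * 14 / 2 = 224 / 2 = 112
Fold in T2=10: gcd(112, 10) = 2; lcm(112, 10) = 112 * 10 / 2 = 1120 / 2 = 560
Fold in T3=18: gcd(560, 18) = 2; lcm(560, 18) = 560 * 18 / 2 = 10080 / 2 = 5040
Full cycle length = 5040

Answer: 5040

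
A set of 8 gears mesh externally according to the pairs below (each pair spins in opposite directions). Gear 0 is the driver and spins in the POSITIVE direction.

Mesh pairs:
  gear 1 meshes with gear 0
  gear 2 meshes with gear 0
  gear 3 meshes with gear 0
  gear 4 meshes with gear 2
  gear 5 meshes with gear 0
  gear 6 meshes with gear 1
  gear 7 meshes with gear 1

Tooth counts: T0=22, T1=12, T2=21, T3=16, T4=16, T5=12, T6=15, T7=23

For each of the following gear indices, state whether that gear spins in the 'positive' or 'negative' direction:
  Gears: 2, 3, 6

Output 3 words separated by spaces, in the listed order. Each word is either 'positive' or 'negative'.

Answer: negative negative positive

Derivation:
Gear 0 (driver): positive (depth 0)
  gear 1: meshes with gear 0 -> depth 1 -> negative (opposite of gear 0)
  gear 2: meshes with gear 0 -> depth 1 -> negative (opposite of gear 0)
  gear 3: meshes with gear 0 -> depth 1 -> negative (opposite of gear 0)
  gear 4: meshes with gear 2 -> depth 2 -> positive (opposite of gear 2)
  gear 5: meshes with gear 0 -> depth 1 -> negative (opposite of gear 0)
  gear 6: meshes with gear 1 -> depth 2 -> positive (opposite of gear 1)
  gear 7: meshes with gear 1 -> depth 2 -> positive (opposite of gear 1)
Queried indices 2, 3, 6 -> negative, negative, positive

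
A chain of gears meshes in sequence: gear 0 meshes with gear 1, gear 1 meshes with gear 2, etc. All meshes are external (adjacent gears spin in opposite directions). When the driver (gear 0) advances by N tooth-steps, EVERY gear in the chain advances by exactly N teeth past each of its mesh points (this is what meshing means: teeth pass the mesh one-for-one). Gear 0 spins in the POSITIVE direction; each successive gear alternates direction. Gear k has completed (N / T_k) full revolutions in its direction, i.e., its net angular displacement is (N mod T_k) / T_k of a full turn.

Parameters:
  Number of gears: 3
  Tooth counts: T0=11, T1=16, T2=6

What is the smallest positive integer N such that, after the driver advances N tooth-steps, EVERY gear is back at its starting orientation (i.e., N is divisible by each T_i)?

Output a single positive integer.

Gear k returns to start when N is a multiple of T_k.
All gears at start simultaneously when N is a common multiple of [11, 16, 6]; the smallest such N is lcm(11, 16, 6).
Start: lcm = T0 = 11
Fold in T1=16: gcd(11, 16) = 1; lcm(11, 16) = 11 * 16 / 1 = 176 / 1 = 176
Fold in T2=6: gcd(176, 6) = 2; lcm(176, 6) = 176 * 6 / 2 = 1056 / 2 = 528
Full cycle length = 528

Answer: 528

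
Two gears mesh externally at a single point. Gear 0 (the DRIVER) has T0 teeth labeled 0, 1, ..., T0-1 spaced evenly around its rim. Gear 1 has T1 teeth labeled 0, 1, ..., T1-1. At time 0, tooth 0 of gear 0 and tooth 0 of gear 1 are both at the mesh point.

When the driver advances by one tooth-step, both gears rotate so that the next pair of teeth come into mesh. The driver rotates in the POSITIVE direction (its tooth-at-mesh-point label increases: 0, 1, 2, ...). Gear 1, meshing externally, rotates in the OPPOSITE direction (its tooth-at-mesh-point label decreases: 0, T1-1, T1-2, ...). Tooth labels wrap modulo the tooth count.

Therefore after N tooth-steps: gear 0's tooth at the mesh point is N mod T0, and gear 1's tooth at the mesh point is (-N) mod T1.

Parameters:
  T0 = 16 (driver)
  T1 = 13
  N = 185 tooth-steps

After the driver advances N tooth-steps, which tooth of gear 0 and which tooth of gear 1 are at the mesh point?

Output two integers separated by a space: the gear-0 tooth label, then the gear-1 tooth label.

Answer: 9 10

Derivation:
Gear 0 (driver, T0=16): tooth at mesh = N mod T0
  185 = 11 * 16 + 9, so 185 mod 16 = 9
  gear 0 tooth = 9
Gear 1 (driven, T1=13): tooth at mesh = (-N) mod T1
  185 = 14 * 13 + 3, so 185 mod 13 = 3
  (-185) mod 13 = (-3) mod 13 = 13 - 3 = 10
Mesh after 185 steps: gear-0 tooth 9 meets gear-1 tooth 10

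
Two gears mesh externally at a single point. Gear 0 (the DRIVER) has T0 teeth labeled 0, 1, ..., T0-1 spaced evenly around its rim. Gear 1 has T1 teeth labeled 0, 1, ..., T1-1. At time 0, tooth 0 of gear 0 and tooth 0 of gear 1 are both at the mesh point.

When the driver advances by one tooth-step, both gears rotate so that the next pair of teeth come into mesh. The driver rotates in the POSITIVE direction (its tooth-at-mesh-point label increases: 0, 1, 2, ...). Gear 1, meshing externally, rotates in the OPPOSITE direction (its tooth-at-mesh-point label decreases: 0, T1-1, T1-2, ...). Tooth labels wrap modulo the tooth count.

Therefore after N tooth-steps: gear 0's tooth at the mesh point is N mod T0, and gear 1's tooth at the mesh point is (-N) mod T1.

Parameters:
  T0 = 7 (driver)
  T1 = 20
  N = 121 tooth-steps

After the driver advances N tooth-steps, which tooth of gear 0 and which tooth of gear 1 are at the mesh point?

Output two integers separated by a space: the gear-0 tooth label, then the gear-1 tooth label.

Answer: 2 19

Derivation:
Gear 0 (driver, T0=7): tooth at mesh = N mod T0
  121 = 17 * 7 + 2, so 121 mod 7 = 2
  gear 0 tooth = 2
Gear 1 (driven, T1=20): tooth at mesh = (-N) mod T1
  121 = 6 * 20 + 1, so 121 mod 20 = 1
  (-121) mod 20 = (-1) mod 20 = 20 - 1 = 19
Mesh after 121 steps: gear-0 tooth 2 meets gear-1 tooth 19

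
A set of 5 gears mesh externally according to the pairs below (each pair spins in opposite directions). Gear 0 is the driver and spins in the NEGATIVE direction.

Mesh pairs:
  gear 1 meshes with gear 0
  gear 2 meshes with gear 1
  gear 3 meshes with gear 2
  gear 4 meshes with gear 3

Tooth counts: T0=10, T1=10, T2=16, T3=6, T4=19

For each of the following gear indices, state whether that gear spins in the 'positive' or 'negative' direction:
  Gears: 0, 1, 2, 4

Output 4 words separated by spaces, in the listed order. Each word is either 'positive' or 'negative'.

Gear 0 (driver): negative (depth 0)
  gear 1: meshes with gear 0 -> depth 1 -> positive (opposite of gear 0)
  gear 2: meshes with gear 1 -> depth 2 -> negative (opposite of gear 1)
  gear 3: meshes with gear 2 -> depth 3 -> positive (opposite of gear 2)
  gear 4: meshes with gear 3 -> depth 4 -> negative (opposite of gear 3)
Queried indices 0, 1, 2, 4 -> negative, positive, negative, negative

Answer: negative positive negative negative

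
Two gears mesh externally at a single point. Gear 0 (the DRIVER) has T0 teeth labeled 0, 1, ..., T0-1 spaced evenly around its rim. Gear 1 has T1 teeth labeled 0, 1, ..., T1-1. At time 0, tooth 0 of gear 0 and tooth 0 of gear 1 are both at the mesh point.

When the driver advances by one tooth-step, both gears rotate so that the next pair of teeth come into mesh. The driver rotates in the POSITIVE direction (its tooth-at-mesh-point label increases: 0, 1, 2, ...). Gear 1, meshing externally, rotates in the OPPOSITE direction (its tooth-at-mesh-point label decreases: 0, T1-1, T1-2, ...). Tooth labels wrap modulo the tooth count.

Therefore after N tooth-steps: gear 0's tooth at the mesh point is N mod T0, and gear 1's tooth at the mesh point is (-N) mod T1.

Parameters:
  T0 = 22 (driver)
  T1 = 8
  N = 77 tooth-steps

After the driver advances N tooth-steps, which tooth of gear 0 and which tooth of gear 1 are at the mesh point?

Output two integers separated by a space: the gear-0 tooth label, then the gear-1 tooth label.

Gear 0 (driver, T0=22): tooth at mesh = N mod T0
  77 = 3 * 22 + 11, so 77 mod 22 = 11
  gear 0 tooth = 11
Gear 1 (driven, T1=8): tooth at mesh = (-N) mod T1
  77 = 9 * 8 + 5, so 77 mod 8 = 5
  (-77) mod 8 = (-5) mod 8 = 8 - 5 = 3
Mesh after 77 steps: gear-0 tooth 11 meets gear-1 tooth 3

Answer: 11 3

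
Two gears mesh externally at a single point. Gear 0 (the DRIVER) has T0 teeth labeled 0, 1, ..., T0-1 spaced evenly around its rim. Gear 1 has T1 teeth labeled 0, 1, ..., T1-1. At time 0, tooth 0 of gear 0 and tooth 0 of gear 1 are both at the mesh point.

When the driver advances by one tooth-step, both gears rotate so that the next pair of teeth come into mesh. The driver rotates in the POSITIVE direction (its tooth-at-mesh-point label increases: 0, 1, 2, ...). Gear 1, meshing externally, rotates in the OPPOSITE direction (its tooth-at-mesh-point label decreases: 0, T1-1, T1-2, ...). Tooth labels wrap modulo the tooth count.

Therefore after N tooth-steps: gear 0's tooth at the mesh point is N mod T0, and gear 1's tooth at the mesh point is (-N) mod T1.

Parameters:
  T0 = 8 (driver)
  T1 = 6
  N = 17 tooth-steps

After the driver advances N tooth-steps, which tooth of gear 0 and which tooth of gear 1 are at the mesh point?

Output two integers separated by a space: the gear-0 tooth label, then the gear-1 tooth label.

Answer: 1 1

Derivation:
Gear 0 (driver, T0=8): tooth at mesh = N mod T0
  17 = 2 * 8 + 1, so 17 mod 8 = 1
  gear 0 tooth = 1
Gear 1 (driven, T1=6): tooth at mesh = (-N) mod T1
  17 = 2 * 6 + 5, so 17 mod 6 = 5
  (-17) mod 6 = (-5) mod 6 = 6 - 5 = 1
Mesh after 17 steps: gear-0 tooth 1 meets gear-1 tooth 1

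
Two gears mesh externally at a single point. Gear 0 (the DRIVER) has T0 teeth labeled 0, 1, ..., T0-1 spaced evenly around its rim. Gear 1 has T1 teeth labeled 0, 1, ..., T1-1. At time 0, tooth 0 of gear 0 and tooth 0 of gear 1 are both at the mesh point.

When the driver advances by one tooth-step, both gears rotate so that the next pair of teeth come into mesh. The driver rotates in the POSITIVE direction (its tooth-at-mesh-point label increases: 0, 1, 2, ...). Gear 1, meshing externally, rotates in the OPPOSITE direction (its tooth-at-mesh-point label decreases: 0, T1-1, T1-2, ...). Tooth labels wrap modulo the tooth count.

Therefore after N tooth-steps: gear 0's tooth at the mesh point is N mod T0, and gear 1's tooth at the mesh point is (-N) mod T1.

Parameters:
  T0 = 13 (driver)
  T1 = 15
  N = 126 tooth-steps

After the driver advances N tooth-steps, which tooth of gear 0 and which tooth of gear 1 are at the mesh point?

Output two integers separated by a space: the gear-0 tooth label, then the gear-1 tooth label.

Gear 0 (driver, T0=13): tooth at mesh = N mod T0
  126 = 9 * 13 + 9, so 126 mod 13 = 9
  gear 0 tooth = 9
Gear 1 (driven, T1=15): tooth at mesh = (-N) mod T1
  126 = 8 * 15 + 6, so 126 mod 15 = 6
  (-126) mod 15 = (-6) mod 15 = 15 - 6 = 9
Mesh after 126 steps: gear-0 tooth 9 meets gear-1 tooth 9

Answer: 9 9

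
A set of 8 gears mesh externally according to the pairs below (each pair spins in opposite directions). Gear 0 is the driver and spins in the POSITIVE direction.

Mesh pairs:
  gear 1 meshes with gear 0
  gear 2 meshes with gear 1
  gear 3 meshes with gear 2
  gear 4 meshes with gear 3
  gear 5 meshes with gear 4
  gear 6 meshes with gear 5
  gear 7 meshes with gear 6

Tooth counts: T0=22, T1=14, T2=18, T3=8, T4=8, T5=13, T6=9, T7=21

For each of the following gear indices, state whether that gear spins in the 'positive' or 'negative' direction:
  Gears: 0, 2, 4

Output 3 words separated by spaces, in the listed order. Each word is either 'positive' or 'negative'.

Answer: positive positive positive

Derivation:
Gear 0 (driver): positive (depth 0)
  gear 1: meshes with gear 0 -> depth 1 -> negative (opposite of gear 0)
  gear 2: meshes with gear 1 -> depth 2 -> positive (opposite of gear 1)
  gear 3: meshes with gear 2 -> depth 3 -> negative (opposite of gear 2)
  gear 4: meshes with gear 3 -> depth 4 -> positive (opposite of gear 3)
  gear 5: meshes with gear 4 -> depth 5 -> negative (opposite of gear 4)
  gear 6: meshes with gear 5 -> depth 6 -> positive (opposite of gear 5)
  gear 7: meshes with gear 6 -> depth 7 -> negative (opposite of gear 6)
Queried indices 0, 2, 4 -> positive, positive, positive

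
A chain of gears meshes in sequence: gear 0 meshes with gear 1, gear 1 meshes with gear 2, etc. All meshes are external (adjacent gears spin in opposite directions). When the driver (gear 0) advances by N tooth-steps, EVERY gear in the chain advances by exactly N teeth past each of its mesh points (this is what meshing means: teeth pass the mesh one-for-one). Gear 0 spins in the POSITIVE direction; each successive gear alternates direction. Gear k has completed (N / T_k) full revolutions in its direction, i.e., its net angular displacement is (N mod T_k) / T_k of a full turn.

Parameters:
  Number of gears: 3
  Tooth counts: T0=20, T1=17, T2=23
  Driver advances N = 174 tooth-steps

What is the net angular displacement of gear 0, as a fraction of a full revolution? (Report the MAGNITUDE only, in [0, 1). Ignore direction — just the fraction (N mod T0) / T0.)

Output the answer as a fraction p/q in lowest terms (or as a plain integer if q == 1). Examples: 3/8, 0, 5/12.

Answer: 7/10

Derivation:
Chain of 3 gears, tooth counts: [20, 17, 23]
  gear 0: T0=20, direction=positive, advance = 174 mod 20 = 14 teeth = 14/20 turn
  gear 1: T1=17, direction=negative, advance = 174 mod 17 = 4 teeth = 4/17 turn
  gear 2: T2=23, direction=positive, advance = 174 mod 23 = 13 teeth = 13/23 turn
Gear 0: 174 mod 20 = 14
Fraction = 14 / 20 = 7/10 (gcd(14,20)=2) = 7/10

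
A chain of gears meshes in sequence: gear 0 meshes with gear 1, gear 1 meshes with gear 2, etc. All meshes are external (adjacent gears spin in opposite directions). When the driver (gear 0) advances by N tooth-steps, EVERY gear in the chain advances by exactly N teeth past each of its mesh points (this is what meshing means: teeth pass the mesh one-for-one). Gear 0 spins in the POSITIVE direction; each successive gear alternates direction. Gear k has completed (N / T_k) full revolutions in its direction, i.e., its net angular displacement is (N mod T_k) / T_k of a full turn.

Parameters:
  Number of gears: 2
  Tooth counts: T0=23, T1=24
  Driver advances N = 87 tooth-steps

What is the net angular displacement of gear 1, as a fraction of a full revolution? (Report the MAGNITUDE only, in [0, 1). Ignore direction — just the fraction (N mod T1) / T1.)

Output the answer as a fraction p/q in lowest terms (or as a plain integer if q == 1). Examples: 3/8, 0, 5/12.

Chain of 2 gears, tooth counts: [23, 24]
  gear 0: T0=23, direction=positive, advance = 87 mod 23 = 18 teeth = 18/23 turn
  gear 1: T1=24, direction=negative, advance = 87 mod 24 = 15 teeth = 15/24 turn
Gear 1: 87 mod 24 = 15
Fraction = 15 / 24 = 5/8 (gcd(15,24)=3) = 5/8

Answer: 5/8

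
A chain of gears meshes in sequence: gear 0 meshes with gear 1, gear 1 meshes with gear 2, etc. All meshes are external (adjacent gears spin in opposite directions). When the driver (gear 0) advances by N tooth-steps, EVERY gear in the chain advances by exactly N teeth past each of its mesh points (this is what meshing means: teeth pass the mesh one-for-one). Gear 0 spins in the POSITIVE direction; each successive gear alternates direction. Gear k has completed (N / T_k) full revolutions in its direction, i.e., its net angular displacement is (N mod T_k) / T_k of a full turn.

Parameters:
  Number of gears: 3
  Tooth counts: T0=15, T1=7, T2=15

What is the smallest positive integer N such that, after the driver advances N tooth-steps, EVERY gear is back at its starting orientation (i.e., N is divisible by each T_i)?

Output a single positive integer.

Gear k returns to start when N is a multiple of T_k.
All gears at start simultaneously when N is a common multiple of [15, 7, 15]; the smallest such N is lcm(15, 7, 15).
Start: lcm = T0 = 15
Fold in T1=7: gcd(15, 7) = 1; lcm(15, 7) = 15 * 7 / 1 = 105 / 1 = 105
Fold in T2=15: gcd(105, 15) = 15; lcm(105, 15) = 105 * 15 / 15 = 1575 / 15 = 105
Full cycle length = 105

Answer: 105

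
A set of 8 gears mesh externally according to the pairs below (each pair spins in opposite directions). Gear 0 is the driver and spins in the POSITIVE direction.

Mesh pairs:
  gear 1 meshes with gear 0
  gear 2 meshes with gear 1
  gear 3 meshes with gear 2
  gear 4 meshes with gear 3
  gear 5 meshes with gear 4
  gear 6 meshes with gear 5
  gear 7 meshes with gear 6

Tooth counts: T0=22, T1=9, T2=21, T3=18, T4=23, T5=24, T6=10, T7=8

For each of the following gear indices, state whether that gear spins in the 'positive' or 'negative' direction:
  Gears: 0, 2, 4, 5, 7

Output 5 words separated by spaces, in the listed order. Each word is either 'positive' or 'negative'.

Gear 0 (driver): positive (depth 0)
  gear 1: meshes with gear 0 -> depth 1 -> negative (opposite of gear 0)
  gear 2: meshes with gear 1 -> depth 2 -> positive (opposite of gear 1)
  gear 3: meshes with gear 2 -> depth 3 -> negative (opposite of gear 2)
  gear 4: meshes with gear 3 -> depth 4 -> positive (opposite of gear 3)
  gear 5: meshes with gear 4 -> depth 5 -> negative (opposite of gear 4)
  gear 6: meshes with gear 5 -> depth 6 -> positive (opposite of gear 5)
  gear 7: meshes with gear 6 -> depth 7 -> negative (opposite of gear 6)
Queried indices 0, 2, 4, 5, 7 -> positive, positive, positive, negative, negative

Answer: positive positive positive negative negative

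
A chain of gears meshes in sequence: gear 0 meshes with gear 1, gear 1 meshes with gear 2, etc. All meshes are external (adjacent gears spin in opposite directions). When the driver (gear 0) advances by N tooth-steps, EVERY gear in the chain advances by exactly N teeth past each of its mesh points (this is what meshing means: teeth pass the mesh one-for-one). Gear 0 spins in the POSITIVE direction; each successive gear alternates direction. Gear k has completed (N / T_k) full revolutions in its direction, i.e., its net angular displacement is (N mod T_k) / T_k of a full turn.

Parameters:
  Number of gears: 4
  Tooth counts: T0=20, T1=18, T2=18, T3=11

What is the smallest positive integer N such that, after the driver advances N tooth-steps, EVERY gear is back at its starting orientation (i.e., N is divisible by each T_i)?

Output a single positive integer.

Answer: 1980

Derivation:
Gear k returns to start when N is a multiple of T_k.
All gears at start simultaneously when N is a common multiple of [20, 18, 18, 11]; the smallest such N is lcm(20, 18, 18, 11).
Start: lcm = T0 = 20
Fold in T1=18: gcd(20, 18) = 2; lcm(20, 18) = 20 * 18 / 2 = 360 / 2 = 180
Fold in T2=18: gcd(180, 18) = 18; lcm(180, 18) = 180 * 18 / 18 = 3240 / 18 = 180
Fold in T3=11: gcd(180, 11) = 1; lcm(180, 11) = 180 * 11 / 1 = 1980 / 1 = 1980
Full cycle length = 1980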